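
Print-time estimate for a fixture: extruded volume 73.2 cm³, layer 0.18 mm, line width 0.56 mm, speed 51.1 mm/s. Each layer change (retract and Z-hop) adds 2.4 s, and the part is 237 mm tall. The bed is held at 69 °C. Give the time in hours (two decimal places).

Line area: 0.18 × 0.56 → 0.1008 mm².
Toolpath length = 73.2 cm³ / 0.1008 mm² = 73200 / 0.1008 = 726190.5 mm.
Time extruding = 726190.5 / 51.1 = 14211.2 s.
Layers = ⌈237/0.18⌉ = 1317.
Z-hop total = 1317 × 2.4 = 3160.8 s.
Altogether 14211.2 + 3160.8 = 17372 s, i.e. 4.83 hours.

4.83 hours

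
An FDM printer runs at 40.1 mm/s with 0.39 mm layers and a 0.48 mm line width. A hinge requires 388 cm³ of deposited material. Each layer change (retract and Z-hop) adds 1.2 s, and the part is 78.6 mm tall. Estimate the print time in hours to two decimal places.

Line area = 0.39 × 0.48, so 0.1872 mm².
Total extruded path = 388000/0.1872 = 2072649.6 mm.
Extrusion time = 2072649.6 / 40.1 = 51687 s.
Layer count = ceil(78.6 / 0.39) = 202.
Non-print overhead = 202 × 1.2 = 242.4 s.
Altogether 51687 + 242.4 = 51929.4 s, i.e. 14.42 hours.

14.42 hours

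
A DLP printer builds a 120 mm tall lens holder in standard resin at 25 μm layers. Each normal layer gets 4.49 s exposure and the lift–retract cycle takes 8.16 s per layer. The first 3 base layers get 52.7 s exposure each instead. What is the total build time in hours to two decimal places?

Layers = ⌈120/0.025⌉ = 4800.
Burn-in layers = 3 × (52.7 + 8.16), so 182.58 s.
Remaining layers = 4797 × (4.49 + 8.16) = 60682.05 s.
Total = 182.58 + 60682.05 = 60864.63 s = 16.91 hours.

16.91 hours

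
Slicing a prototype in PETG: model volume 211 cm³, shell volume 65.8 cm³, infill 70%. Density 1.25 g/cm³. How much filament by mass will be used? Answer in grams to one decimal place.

Interior volume: 211 − 65.8 → 145.2 cm³.
Infill volume: 0.70 × 145.2 → 101.64 cm³.
Total printed volume: 65.8 + 101.64 → 167.44 cm³.
Mass = 167.44 × 1.25, so 209.3 g.

209.3 g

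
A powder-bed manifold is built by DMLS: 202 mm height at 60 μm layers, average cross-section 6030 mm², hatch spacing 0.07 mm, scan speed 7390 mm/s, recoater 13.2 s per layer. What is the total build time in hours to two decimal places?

Number of layers: 202 / 0.06 → 3367 (rounded up).
Per-layer scan distance: 6030 / 0.07 → 86142.9 mm.
Scan time per layer: 86142.9 / 7390 → 11.6567 s.
Time per layer = 11.6567 + 13.2 = 24.8567 s.
Total: 3367 × 24.8567 s = 83692.5089 s → 23.25 hours.

23.25 hours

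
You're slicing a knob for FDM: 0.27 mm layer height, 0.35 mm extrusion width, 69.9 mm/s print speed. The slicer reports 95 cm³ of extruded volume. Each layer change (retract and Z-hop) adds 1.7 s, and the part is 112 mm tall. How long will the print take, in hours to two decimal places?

4.19 hours

Extrusion cross-section = 0.27 × 0.35 = 0.0945 mm².
Total extruded path = 95000/0.0945 = 1005291 mm.
Time extruding: 1005291 / 69.9 → 14381.8 s.
Layer count = ceil(112 / 0.27) = 415.
Z-hop total = 415 × 1.7, so 705.5 s.
Total = 14381.8 + 705.5 = 15087.3 s = 4.19 hours.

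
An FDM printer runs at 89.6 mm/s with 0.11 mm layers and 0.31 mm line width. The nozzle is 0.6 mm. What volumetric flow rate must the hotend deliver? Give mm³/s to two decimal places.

3.06

Extrusion cross-section = 0.11 × 0.31, so 0.0341 mm².
Q = v·A = 89.6 × 0.0341 = 3.06 mm³/s.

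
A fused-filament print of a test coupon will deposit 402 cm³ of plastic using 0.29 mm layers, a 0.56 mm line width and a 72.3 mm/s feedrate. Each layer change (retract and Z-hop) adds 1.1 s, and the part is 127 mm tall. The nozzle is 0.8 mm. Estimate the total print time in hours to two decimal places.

9.64 hours

Extrusion cross-section = 0.29 × 0.56, so 0.1624 mm².
Total extruded path = 402000/0.1624 = 2475369.5 mm.
Time extruding = 2475369.5 / 72.3, so 34237.5 s.
Number of layers: 127 / 0.29 → 438 (rounded up).
Layer-change overhead = 438 × 1.1 = 481.8 s.
Altogether 34237.5 + 481.8 = 34719.3 s, i.e. 9.64 hours.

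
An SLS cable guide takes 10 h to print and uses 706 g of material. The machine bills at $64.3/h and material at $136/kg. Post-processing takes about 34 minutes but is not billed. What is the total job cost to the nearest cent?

Time charge: 64.3 × 10 → $643.00.
Material cost = 136 × 706/1000 = $96.016.
Total = 643.00 + 96.016 = 739.016 ≈ $739.02.

$739.02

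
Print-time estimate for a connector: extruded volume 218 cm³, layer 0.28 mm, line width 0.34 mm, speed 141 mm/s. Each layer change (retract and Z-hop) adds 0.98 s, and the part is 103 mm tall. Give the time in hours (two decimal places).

Bead cross-section: 0.28 × 0.34 → 0.0952 mm².
Path length: 218000 mm³ / 0.0952 mm² → 2289916 mm.
Time extruding = 2289916 / 141, so 16240.5 s.
Layers = ⌈103/0.28⌉ = 368.
Z-hop total: 368 × 0.98 → 360.64 s.
Total = 16240.5 + 360.64 = 16601.14 s = 4.61 hours.

4.61 hours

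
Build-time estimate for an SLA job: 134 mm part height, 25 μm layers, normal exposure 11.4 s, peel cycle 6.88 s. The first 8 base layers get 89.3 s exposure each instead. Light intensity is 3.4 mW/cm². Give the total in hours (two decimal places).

27.39 hours

Number of layers: 134 / 0.025 → 5360 (rounded up).
Base layers = 8 × (89.3 + 6.88) = 769.44 s.
Remaining layers: 5352 × (11.4 + 6.88) → 97834.56 s.
Sum: 769.44 + 97834.56 = 98604 s → 27.39 hours.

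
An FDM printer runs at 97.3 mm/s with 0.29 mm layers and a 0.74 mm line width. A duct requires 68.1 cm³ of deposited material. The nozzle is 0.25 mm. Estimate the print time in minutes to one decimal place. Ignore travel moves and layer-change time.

Bead cross-section = 0.29 × 0.74, so 0.2146 mm².
Path length: 68100 mm³ / 0.2146 mm² → 317334.6 mm.
Print-move time: 317334.6 / 97.3 → 3261.4 s.
Converting: 3261.4 s = 54.4 minutes.

54.4 minutes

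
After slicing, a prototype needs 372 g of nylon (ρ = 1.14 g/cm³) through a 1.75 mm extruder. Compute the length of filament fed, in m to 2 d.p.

Volume = 372 g / 1.14 g·cm⁻³ = 326.3158 cm³ = 326315.8 mm³.
A = π r² = π × 0.875² = 2.4053 mm².
Length = 326315.8 / 2.4053 = 135665.32 mm = 135.67 m.

135.67 m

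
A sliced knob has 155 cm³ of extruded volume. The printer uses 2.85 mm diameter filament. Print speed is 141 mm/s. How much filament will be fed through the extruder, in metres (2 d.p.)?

A = π r² = π × 1.425² = 6.3794 mm².
L = 155000 mm³ / 6.3794 mm² = 24296.96 mm, i.e. 24.30 m.

24.30 m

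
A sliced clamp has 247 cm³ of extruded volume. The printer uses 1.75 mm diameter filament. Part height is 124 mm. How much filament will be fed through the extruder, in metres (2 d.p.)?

102.69 m

Cross-section of 1.75 mm filament: π·(1.75/2)² = 2.4053 mm².
Length = 247 cm³ / 2.4053 mm² = 247000 / 2.4053 = 102689.89 mm = 102.69 m.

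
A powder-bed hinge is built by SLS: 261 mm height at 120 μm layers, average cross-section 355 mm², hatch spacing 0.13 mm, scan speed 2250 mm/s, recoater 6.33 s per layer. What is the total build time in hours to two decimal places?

Layer count = ceil(261 / 0.12) = 2175.
Per-layer scan distance: 355 / 0.13 → 2730.8 mm.
Laser time per layer = 2730.8 / 2250, so 1.2137 s.
Time per layer: 1.2137 + 6.33 → 7.5437 s.
Total: 2175 × 7.5437 s = 16407.5475 s → 4.56 hours.

4.56 hours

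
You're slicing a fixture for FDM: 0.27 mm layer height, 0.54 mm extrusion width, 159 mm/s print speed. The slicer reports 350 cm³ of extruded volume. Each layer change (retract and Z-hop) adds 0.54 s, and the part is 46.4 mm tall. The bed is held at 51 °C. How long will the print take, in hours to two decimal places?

4.22 hours

Bead cross-section = 0.27 × 0.54, so 0.1458 mm².
Total extruded path = 350000/0.1458 = 2400548.7 mm.
Print-move time = 2400548.7 / 159 = 15097.8 s.
Layers = ⌈46.4/0.27⌉ = 172.
Z-hop total: 172 × 0.54 → 92.88 s.
Total = 15097.8 + 92.88 = 15190.68 s = 4.22 hours.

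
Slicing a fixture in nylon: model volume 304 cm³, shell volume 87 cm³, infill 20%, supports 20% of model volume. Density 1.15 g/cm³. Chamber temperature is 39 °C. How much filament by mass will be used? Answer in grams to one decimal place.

Volume inside the shell = 304 − 87 = 217 cm³.
Infill volume = 0.20 × 217 = 43.4 cm³.
Support: 0.20 × 304 → 60.8 cm³.
Total printed volume: 87 + 43.4 + 60.8 → 191.2 cm³.
Mass = 191.2 × 1.15 = 219.88 g.

219.9 g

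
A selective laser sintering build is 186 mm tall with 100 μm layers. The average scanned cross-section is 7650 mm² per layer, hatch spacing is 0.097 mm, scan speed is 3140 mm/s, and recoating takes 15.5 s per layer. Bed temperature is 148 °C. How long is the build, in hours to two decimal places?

Layers = ⌈186/0.1⌉ = 1860.
Per-layer scan distance: 7650 / 0.097 → 78866 mm.
Scan time per layer = 78866 / 3140, so 25.1166 s.
Time per layer = 25.1166 + 15.5 = 40.6166 s.
Build time = 1860 × 40.6166 = 75546.876 s = 20.99 hours.

20.99 hours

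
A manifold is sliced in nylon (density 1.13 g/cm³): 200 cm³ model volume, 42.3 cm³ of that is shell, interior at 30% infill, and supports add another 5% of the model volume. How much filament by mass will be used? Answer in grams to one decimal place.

112.6 g

Infill region: 200 − 42.3 → 157.7 cm³.
Deposited infill = 0.30 × 157.7, so 47.31 cm³.
Support = 0.05 × 200, so 10 cm³.
Deposited volume = 42.3 + 47.31 + 10, so 99.61 cm³.
Mass: 99.61 × 1.13 → 112.5593 g.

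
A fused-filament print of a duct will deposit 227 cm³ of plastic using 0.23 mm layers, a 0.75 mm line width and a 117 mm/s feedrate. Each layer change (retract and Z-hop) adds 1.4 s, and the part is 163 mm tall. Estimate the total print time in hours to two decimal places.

Bead cross-section: 0.23 × 0.75 → 0.1725 mm².
Path length: 227000 mm³ / 0.1725 mm² → 1315942 mm.
Extrusion time = 1315942 / 117 = 11247.4 s.
Layers = ⌈163/0.23⌉ = 709.
Z-hop total = 709 × 1.4 = 992.6 s.
Total = 11247.4 + 992.6 = 12240 s = 3.40 hours.

3.40 hours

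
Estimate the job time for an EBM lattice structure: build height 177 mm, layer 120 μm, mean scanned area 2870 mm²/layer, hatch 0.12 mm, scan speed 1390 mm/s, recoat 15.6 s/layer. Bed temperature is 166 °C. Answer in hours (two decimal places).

Layer count = ceil(177 / 0.12) = 1475.
Per-layer scan distance = 2870 / 0.12, so 23916.7 mm.
Scan time per layer = 23916.7 / 1390, so 17.2063 s.
Per-layer time = 17.2063 + 15.6 = 32.8063 s.
1475 layers × 32.8063 s/layer = 48389.2925 s, i.e. 13.44 hours.

13.44 hours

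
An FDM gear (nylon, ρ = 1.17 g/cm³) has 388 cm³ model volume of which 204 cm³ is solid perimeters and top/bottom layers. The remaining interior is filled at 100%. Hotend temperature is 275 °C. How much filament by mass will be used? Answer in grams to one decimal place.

Volume inside the shell = 388 − 204 = 184 cm³.
Deposited infill: 1.00 × 184 → 184 cm³.
Total extruded = 204 + 184 = 388 cm³.
Mass: 388 × 1.17 → 453.96 g.

454.0 g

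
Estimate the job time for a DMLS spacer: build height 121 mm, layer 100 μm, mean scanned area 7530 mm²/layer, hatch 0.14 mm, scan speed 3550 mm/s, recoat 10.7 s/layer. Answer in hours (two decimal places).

8.69 hours

Number of layers: 121 / 0.1 → 1210 (rounded up).
Per-layer scan distance: 7530 / 0.14 → 53785.7 mm.
Per-layer scan time = 53785.7 / 3550 = 15.1509 s.
Per-layer time = 15.1509 + 10.7, so 25.8509 s.
Total: 1210 × 25.8509 s = 31279.589 s → 8.69 hours.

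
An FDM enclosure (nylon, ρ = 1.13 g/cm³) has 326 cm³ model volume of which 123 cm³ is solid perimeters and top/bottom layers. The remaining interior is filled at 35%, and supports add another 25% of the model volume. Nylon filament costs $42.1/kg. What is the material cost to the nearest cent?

$13.11

Volume inside the shell: 326 − 123 → 203 cm³.
Infill volume = 0.35 × 203 = 71.05 cm³.
Support = 0.25 × 326, so 81.5 cm³.
Total printed volume: 123 + 71.05 + 81.5 → 275.55 cm³.
Mass: 275.55 × 1.13 → 311.3715 g.
At $42.1/kg: 311.3715/1000 × 42.1 = $13.11.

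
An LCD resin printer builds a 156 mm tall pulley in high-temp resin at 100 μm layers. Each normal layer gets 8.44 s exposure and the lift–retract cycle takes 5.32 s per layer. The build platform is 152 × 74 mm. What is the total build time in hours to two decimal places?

Number of layers: 156 / 0.1 → 1560 (rounded up).
Each layer takes = 8.44 + 5.32 = 13.76 s.
Build time: 1560 × 13.76 s = 21465.6 s, i.e. 5.96 hours.

5.96 hours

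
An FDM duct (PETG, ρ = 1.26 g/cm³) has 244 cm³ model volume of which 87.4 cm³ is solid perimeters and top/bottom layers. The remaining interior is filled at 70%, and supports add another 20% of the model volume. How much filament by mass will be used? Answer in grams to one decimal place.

Volume inside the shell = 244 − 87.4, so 156.6 cm³.
Deposited infill = 0.70 × 156.6, so 109.62 cm³.
Support: 0.20 × 244 → 48.8 cm³.
Total extruded = 87.4 + 109.62 + 48.8 = 245.82 cm³.
Mass = 245.82 × 1.26 = 309.7332 g.

309.7 g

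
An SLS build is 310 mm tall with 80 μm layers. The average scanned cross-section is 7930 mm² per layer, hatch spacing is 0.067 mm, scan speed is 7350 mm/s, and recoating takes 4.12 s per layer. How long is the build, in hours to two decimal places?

Layer count = ceil(310 / 0.08) = 3875.
Per-layer scan distance = 7930 / 0.067, so 118358.2 mm.
Laser time per layer = 118358.2 / 7350, so 16.1032 s.
Layer cycle = 16.1032 + 4.12, so 20.2232 s.
3875 layers × 20.2232 s/layer = 78364.9 s, i.e. 21.77 hours.

21.77 hours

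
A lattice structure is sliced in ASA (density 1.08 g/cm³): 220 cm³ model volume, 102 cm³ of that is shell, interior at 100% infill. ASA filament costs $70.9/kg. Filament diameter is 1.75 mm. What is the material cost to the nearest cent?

Interior volume = 220 − 102 = 118 cm³.
Infill deposited: 1.00 × 118 → 118 cm³.
Total extruded = 102 + 118 = 220 cm³.
Mass: 220 × 1.08 → 237.6 g.
Cost = 237.6 g / 1000 × $70.9/kg = $16.85.

$16.85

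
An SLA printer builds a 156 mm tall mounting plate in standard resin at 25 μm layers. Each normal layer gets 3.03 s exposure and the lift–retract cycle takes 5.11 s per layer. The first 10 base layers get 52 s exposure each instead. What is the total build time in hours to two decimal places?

14.25 hours

Number of layers: 156 / 0.025 → 6240 (rounded up).
Base layers = 10 × (52 + 5.11), so 571.1 s.
Remaining layers = 6230 × (3.03 + 5.11), so 50712.2 s.
Sum: 571.1 + 50712.2 = 51283.3 s → 14.25 hours.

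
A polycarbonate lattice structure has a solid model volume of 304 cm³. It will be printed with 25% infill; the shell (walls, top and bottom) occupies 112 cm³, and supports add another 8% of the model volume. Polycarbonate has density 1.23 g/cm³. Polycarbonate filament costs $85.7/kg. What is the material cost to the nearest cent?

Interior volume = 304 − 112, so 192 cm³.
Infill volume: 0.25 × 192 → 48 cm³.
Support = 0.08 × 304 = 24.32 cm³.
Total extruded: 112 + 48 + 24.32 → 184.32 cm³.
Mass: 184.32 × 1.23 → 226.7136 g.
At $85.7/kg: 226.7136/1000 × 85.7 = $19.43.

$19.43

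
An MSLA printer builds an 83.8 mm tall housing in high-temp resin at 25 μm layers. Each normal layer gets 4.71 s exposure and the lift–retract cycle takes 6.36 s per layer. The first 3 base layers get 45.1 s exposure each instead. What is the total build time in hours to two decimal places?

10.34 hours

Layers = ⌈83.8/0.025⌉ = 3352.
Bottom layers: 3 × (45.1 + 6.36) → 154.38 s.
Remaining layers = 3349 × (4.71 + 6.36), so 37073.43 s.
Sum: 154.38 + 37073.43 = 37227.81 s → 10.34 hours.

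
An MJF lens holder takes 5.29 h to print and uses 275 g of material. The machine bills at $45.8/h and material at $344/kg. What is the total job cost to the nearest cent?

Machine-time cost = 45.8 × 5.29 = $242.282.
Feedstock cost = 344 × 275/1000 = $94.60.
Total = 242.282 + 94.60 = 336.882 ≈ $336.88.

$336.88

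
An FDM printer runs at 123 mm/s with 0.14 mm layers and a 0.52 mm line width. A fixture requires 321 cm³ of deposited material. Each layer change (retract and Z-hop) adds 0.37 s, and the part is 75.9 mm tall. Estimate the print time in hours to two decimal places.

Line area = 0.14 × 0.52 = 0.0728 mm².
Path length: 321000 mm³ / 0.0728 mm² → 4409340.7 mm.
Time extruding = 4409340.7 / 123 = 35848.3 s.
Layer count = ceil(75.9 / 0.14) = 543.
Non-print overhead: 543 × 0.37 → 200.91 s.
Total = 35848.3 + 200.91 = 36049.21 s = 10.01 hours.

10.01 hours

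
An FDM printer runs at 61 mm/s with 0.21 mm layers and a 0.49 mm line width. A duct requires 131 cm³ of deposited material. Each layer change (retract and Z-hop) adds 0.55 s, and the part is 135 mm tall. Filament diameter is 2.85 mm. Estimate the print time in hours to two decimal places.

5.90 hours

Extrusion cross-section = 0.21 × 0.49 = 0.1029 mm².
Toolpath length = 131 cm³ / 0.1029 mm² = 131000 / 0.1029 = 1273080.7 mm.
Extrusion time = 1273080.7 / 61, so 20870.2 s.
Layer count = ceil(135 / 0.21) = 643.
Non-print overhead: 643 × 0.55 → 353.65 s.
Total = 20870.2 + 353.65 = 21223.85 s = 5.90 hours.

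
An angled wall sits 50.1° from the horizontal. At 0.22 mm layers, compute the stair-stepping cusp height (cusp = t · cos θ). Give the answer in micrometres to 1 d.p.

141.1 μm

cos(50.1°) = 0.6414, so cusp = 0.22 × 0.6414 = 0.141108 mm → 141.1 μm.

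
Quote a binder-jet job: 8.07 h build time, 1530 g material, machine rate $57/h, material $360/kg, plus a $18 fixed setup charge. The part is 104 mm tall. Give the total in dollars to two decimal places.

Machine cost = 57 × 8.07 = $459.99.
Feedstock cost: 360 × 1530/1000 → $550.80.
Total = 459.99 + 550.80 + 18 = $1028.79.

$1028.79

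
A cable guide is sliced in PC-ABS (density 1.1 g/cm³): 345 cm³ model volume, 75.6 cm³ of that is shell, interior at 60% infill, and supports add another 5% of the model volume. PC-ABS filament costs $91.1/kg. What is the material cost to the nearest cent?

Interior volume: 345 − 75.6 → 269.4 cm³.
Infill deposited = 0.60 × 269.4, so 161.64 cm³.
Support = 0.05 × 345, so 17.25 cm³.
Deposited volume = 75.6 + 161.64 + 17.25 = 254.49 cm³.
Mass = 254.49 × 1.1, so 279.939 g.
Cost = 279.939 g / 1000 × $91.1/kg = $25.50.

$25.50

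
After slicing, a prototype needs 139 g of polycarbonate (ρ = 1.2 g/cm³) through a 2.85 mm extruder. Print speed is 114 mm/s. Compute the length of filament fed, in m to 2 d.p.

Extruded volume: 139/1.2 = 115.8333 cm³ (115833.3 mm³).
Cross-section of 2.85 mm filament: π·(2.85/2)² = 6.3794 mm².
L = V/A = 115833.3/6.3794 = 18157.4 mm → 18.16 m.

18.16 m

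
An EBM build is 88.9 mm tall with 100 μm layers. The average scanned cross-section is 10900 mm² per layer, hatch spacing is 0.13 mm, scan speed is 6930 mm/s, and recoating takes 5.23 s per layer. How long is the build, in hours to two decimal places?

Layers = ⌈88.9/0.1⌉ = 889.
Per-layer scan distance = 10900 / 0.13 = 83846.2 mm.
Beam time per layer = 83846.2 / 6930 = 12.099 s.
Per-layer time: 12.099 + 5.23 → 17.329 s.
Total: 889 × 17.329 s = 15405.481 s → 4.28 hours.

4.28 hours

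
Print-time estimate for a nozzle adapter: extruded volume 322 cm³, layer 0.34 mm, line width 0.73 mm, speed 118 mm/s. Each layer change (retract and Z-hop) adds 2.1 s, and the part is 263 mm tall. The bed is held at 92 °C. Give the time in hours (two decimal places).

Extrusion cross-section = 0.34 × 0.73 = 0.2482 mm².
Total extruded path = 322000/0.2482 = 1297340.9 mm.
Extrusion time: 1297340.9 / 118 → 10994.4 s.
Layer count = ceil(263 / 0.34) = 774.
Non-print overhead = 774 × 2.1 = 1625.4 s.
Total = 10994.4 + 1625.4 = 12619.8 s = 3.51 hours.

3.51 hours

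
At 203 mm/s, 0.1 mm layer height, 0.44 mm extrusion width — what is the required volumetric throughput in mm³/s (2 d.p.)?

8.93

Extrusion cross-section = 0.1 × 0.44, so 0.044 mm².
Q = v·A = 203 × 0.044 = 8.93 mm³/s.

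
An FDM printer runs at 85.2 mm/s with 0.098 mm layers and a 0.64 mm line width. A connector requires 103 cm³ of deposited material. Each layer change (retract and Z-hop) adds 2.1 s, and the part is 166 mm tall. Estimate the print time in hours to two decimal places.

Bead cross-section = 0.098 × 0.64 = 0.06272 mm².
Total extruded path = 103000/0.06272 = 1642219.4 mm.
Print-move time: 1642219.4 / 85.2 → 19274.9 s.
Layers = ⌈166/0.098⌉ = 1694.
Z-hop total = 1694 × 2.1, so 3557.4 s.
Total = 19274.9 + 3557.4 = 22832.3 s = 6.34 hours.

6.34 hours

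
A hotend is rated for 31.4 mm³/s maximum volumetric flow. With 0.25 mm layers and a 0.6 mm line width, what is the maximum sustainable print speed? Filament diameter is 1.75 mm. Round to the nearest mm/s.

Extrusion cross-section = 0.25 × 0.6, so 0.15 mm².
v_max = Q/A = 31.4/0.15 = 209.33 mm/s → 209 mm/s.

209 mm/s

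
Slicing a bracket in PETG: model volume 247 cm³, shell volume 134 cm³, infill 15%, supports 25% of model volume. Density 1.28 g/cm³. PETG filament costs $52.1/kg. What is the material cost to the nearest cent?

Infill region = 247 − 134, so 113 cm³.
Infill deposited = 0.15 × 113, so 16.95 cm³.
Support = 0.25 × 247 = 61.75 cm³.
Deposited volume = 134 + 16.95 + 61.75, so 212.7 cm³.
Mass: 212.7 × 1.28 → 272.256 g.
Cost = 272.256 g / 1000 × $52.1/kg = $14.18.

$14.18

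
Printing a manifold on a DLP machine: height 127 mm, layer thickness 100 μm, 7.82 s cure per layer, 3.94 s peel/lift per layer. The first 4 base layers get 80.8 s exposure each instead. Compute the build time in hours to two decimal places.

Layers = ⌈127/0.1⌉ = 1270.
Bottom layers = 4 × (80.8 + 3.94) = 338.96 s.
Remaining layers = 1266 × (7.82 + 3.94) = 14888.16 s.
Sum: 338.96 + 14888.16 = 15227.12 s → 4.23 hours.

4.23 hours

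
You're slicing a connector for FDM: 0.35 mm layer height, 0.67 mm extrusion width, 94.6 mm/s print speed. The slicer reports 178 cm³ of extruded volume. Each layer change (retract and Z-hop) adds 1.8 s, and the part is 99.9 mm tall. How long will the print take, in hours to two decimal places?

2.37 hours

Line area = 0.35 × 0.67 = 0.2345 mm².
Total extruded path = 178000/0.2345 = 759061.8 mm.
Time extruding = 759061.8 / 94.6 = 8023.9 s.
Layers = ⌈99.9/0.35⌉ = 286.
Non-print overhead: 286 × 1.8 → 514.8 s.
Altogether 8023.9 + 514.8 = 8538.7 s, i.e. 2.37 hours.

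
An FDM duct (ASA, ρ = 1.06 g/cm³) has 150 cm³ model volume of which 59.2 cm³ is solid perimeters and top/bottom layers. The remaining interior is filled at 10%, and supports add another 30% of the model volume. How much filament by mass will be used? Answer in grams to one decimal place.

120.1 g

Volume inside the shell: 150 − 59.2 → 90.8 cm³.
Deposited infill = 0.10 × 90.8 = 9.08 cm³.
Support = 0.30 × 150 = 45 cm³.
Total printed volume: 59.2 + 9.08 + 45 → 113.28 cm³.
Mass = 113.28 × 1.06, so 120.0768 g.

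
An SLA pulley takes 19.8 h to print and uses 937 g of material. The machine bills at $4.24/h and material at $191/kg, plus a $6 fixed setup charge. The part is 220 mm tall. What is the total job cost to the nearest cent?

$268.92

Time charge = 4.24 × 19.8 = $83.952.
Material cost = 191 × 937/1000 = $178.967.
Total = 83.952 + 178.967 + 6 = 268.919 ≈ $268.92.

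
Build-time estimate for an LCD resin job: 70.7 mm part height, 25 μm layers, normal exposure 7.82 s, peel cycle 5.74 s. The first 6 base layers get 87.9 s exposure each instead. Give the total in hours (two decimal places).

10.79 hours

Layer count = ceil(70.7 / 0.025) = 2828.
Bottom layers = 6 × (87.9 + 5.74) = 561.84 s.
Remaining layers = 2822 × (7.82 + 5.74), so 38266.32 s.
Sum: 561.84 + 38266.32 = 38828.16 s → 10.79 hours.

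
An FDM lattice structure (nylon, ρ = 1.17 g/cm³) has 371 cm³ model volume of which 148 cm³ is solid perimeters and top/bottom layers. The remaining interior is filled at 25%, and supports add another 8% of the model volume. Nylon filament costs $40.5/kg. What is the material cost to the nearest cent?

Volume inside the shell = 371 − 148 = 223 cm³.
Deposited infill = 0.25 × 223 = 55.75 cm³.
Support = 0.08 × 371, so 29.68 cm³.
Total extruded = 148 + 55.75 + 29.68 = 233.43 cm³.
Mass: 233.43 × 1.17 → 273.1131 g.
At $40.5/kg: 273.1131/1000 × 40.5 = $11.06.

$11.06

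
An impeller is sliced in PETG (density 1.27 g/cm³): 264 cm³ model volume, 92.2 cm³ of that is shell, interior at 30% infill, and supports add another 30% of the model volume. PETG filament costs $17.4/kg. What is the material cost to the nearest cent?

$4.93

Interior volume: 264 − 92.2 → 171.8 cm³.
Infill deposited = 0.30 × 171.8, so 51.54 cm³.
Support = 0.30 × 264 = 79.2 cm³.
Total printed volume: 92.2 + 51.54 + 79.2 → 222.94 cm³.
Mass = 222.94 × 1.27 = 283.1338 g.
At $17.4/kg: 283.1338/1000 × 17.4 = $4.93.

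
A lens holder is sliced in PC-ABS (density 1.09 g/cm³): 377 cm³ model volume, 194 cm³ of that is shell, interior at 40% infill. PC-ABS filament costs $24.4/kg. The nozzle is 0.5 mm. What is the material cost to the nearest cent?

$7.11

Volume inside the shell = 377 − 194, so 183 cm³.
Infill deposited = 0.40 × 183, so 73.2 cm³.
Total printed volume = 194 + 73.2, so 267.2 cm³.
Mass = 267.2 × 1.09 = 291.248 g.
Cost = 291.248 g / 1000 × $24.4/kg = $7.11.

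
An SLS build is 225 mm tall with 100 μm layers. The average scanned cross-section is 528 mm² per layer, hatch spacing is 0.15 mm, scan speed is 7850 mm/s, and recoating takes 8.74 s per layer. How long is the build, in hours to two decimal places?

Layers = ⌈225/0.1⌉ = 2250.
Per-layer scan distance: 528 / 0.15 → 3520 mm.
Per-layer scan time = 3520 / 7850 = 0.4484 s.
Per-layer time = 0.4484 + 8.74, so 9.1884 s.
Total: 2250 × 9.1884 s = 20673.9 s → 5.74 hours.

5.74 hours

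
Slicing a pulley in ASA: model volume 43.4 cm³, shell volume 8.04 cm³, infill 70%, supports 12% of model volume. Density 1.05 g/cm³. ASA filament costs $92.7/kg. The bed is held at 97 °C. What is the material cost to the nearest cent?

Infill region: 43.4 − 8.04 → 35.36 cm³.
Deposited infill = 0.70 × 35.36, so 24.752 cm³.
Support: 0.12 × 43.4 → 5.208 cm³.
Deposited volume: 8.04 + 24.752 + 5.208 → 38 cm³.
Mass: 38 × 1.05 → 39.9 g.
At $92.7/kg: 39.9/1000 × 92.7 = $3.70.

$3.70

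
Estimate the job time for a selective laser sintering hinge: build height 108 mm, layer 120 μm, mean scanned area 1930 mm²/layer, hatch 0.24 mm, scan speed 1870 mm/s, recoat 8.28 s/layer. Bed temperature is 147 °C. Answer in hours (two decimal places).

3.15 hours

Number of layers: 108 / 0.12 → 900 (rounded up).
Scan path per layer = 1930 / 0.24, so 8041.7 mm.
Scan time per layer: 8041.7 / 1870 → 4.3004 s.
Layer cycle = 4.3004 + 8.28, so 12.5804 s.
900 layers × 12.5804 s/layer = 11322.36 s, i.e. 3.15 hours.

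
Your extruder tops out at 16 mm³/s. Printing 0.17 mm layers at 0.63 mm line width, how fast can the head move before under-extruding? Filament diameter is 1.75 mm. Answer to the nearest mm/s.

149 mm/s

Bead cross-section = 0.17 × 0.63 = 0.1071 mm².
Max speed = 16 / 0.1071 = 149.39 ≈ 149 mm/s.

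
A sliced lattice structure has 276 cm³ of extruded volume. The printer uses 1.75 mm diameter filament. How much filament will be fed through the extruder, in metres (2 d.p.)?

114.75 m

Filament cross-section = π × (1.75/2)² = 2.4053 mm².
L = 276000 mm³ / 2.4053 mm² = 114746.6 mm, i.e. 114.75 m.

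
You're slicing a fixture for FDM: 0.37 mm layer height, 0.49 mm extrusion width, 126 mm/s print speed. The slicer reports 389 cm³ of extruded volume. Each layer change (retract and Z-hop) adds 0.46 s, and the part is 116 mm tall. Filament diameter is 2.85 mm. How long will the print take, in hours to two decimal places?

4.77 hours

Line area: 0.37 × 0.49 → 0.1813 mm².
Total extruded path = 389000/0.1813 = 2145615 mm.
Extrusion time = 2145615 / 126 = 17028.7 s.
Layer count = ceil(116 / 0.37) = 314.
Non-print overhead = 314 × 0.46, so 144.44 s.
Altogether 17028.7 + 144.44 = 17173.14 s, i.e. 4.77 hours.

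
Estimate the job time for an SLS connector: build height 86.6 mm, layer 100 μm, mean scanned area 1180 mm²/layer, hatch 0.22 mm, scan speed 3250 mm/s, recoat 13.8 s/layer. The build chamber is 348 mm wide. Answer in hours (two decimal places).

Number of layers: 86.6 / 0.1 → 866 (rounded up).
Per-layer scan distance = 1180 / 0.22, so 5363.6 mm.
Scan time per layer = 5363.6 / 3250, so 1.6503 s.
Time per layer: 1.6503 + 13.8 → 15.4503 s.
Total: 866 × 15.4503 s = 13379.9598 s → 3.72 hours.

3.72 hours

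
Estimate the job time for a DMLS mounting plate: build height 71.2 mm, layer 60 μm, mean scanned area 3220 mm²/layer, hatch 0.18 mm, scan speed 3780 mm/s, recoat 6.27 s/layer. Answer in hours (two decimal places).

3.63 hours

Layers = ⌈71.2/0.06⌉ = 1187.
Per-layer scan distance = 3220 / 0.18, so 17888.9 mm.
Scan time per layer: 17888.9 / 3780 → 4.7325 s.
Layer cycle = 4.7325 + 6.27 = 11.0025 s.
1187 layers × 11.0025 s/layer = 13059.9675 s, i.e. 3.63 hours.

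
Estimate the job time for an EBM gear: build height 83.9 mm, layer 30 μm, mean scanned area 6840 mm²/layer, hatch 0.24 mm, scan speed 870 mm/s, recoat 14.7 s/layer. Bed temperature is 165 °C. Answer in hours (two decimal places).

Layer count = ceil(83.9 / 0.03) = 2797.
Per-layer scan distance = 6840 / 0.24, so 28500 mm.
Beam time per layer: 28500 / 870 → 32.7586 s.
Per-layer time = 32.7586 + 14.7 = 47.4586 s.
Total: 2797 × 47.4586 s = 132741.7042 s → 36.87 hours.

36.87 hours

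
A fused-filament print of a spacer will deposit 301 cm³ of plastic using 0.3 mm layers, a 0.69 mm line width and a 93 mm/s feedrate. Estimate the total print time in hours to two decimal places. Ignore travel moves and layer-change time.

Bead cross-section = 0.3 × 0.69 = 0.207 mm².
Total extruded path = 301000/0.207 = 1454106.3 mm.
Time extruding = 1454106.3 / 93 = 15635.6 s.
Converting: 15635.6 s = 4.34 hours.

4.34 hours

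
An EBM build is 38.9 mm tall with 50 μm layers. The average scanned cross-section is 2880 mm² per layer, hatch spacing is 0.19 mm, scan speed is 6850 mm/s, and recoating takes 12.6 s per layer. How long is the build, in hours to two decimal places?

3.20 hours

Number of layers: 38.9 / 0.05 → 778 (rounded up).
Per-layer scan distance = 2880 / 0.19 = 15157.9 mm.
Scan time per layer: 15157.9 / 6850 → 2.2128 s.
Layer cycle: 2.2128 + 12.6 → 14.8128 s.
Build time = 778 × 14.8128 = 11524.3584 s = 3.20 hours.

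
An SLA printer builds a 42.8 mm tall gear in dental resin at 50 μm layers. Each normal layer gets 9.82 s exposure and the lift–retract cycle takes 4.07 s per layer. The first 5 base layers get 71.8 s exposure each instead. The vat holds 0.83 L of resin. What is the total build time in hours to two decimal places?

3.39 hours

Layers = ⌈42.8/0.05⌉ = 856.
Base layers: 5 × (71.8 + 4.07) → 379.35 s.
Regular layers: 851 × (9.82 + 4.07) → 11820.39 s.
Total = 379.35 + 11820.39 = 12199.74 s = 3.39 hours.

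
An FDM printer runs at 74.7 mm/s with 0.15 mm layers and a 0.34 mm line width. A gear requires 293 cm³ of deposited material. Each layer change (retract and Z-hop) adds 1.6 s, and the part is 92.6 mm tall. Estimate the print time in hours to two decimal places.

Bead cross-section = 0.15 × 0.34, so 0.051 mm².
Path length: 293000 mm³ / 0.051 mm² → 5745098 mm.
Extrusion time = 5745098 / 74.7, so 76908.9 s.
Layers = ⌈92.6/0.15⌉ = 618.
Z-hop total = 618 × 1.6, so 988.8 s.
Altogether 76908.9 + 988.8 = 77897.7 s, i.e. 21.64 hours.

21.64 hours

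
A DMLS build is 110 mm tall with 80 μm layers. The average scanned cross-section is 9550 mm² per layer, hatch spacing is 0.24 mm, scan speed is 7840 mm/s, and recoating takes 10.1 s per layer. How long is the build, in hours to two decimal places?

5.80 hours

Number of layers: 110 / 0.08 → 1375 (rounded up).
Hatch length per layer = 9550 / 0.24 = 39791.7 mm.
Per-layer scan time = 39791.7 / 7840 = 5.0755 s.
Layer cycle = 5.0755 + 10.1 = 15.1755 s.
Build time = 1375 × 15.1755 = 20866.3125 s = 5.80 hours.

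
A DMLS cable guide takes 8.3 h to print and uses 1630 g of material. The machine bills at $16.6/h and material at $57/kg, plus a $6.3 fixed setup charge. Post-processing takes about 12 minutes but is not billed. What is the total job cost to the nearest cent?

Time charge: 16.6 × 8.3 → $137.78.
Feedstock cost = 57 × 1630/1000, so $92.91.
Total = 137.78 + 92.91 + 6.3 = $236.99.

$236.99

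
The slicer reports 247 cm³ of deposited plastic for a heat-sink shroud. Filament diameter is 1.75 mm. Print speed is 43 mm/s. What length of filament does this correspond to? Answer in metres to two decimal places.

Filament cross-section = π × (1.75/2)² = 2.4053 mm².
Length = 247 cm³ / 2.4053 mm² = 247000 / 2.4053 = 102689.89 mm = 102.69 m.

102.69 m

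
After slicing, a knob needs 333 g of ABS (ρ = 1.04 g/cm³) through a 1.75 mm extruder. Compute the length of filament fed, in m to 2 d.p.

133.12 m

Volume = 333 g / 1.04 g·cm⁻³ = 320.1923 cm³ = 320192.3 mm³.
Cross-section of 1.75 mm filament: π·(1.75/2)² = 2.4053 mm².
Length = 320192.3 / 2.4053 = 133119.49 mm = 133.12 m.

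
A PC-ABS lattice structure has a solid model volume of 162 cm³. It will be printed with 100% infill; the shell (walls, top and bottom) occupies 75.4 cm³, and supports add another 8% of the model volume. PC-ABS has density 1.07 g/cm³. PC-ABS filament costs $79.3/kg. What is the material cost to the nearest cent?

Interior volume: 162 − 75.4 → 86.6 cm³.
Infill deposited = 1.00 × 86.6, so 86.6 cm³.
Support: 0.08 × 162 → 12.96 cm³.
Total printed volume = 75.4 + 86.6 + 12.96, so 174.96 cm³.
Mass: 174.96 × 1.07 → 187.2072 g.
Cost = 187.2072 g / 1000 × $79.3/kg = $14.85.

$14.85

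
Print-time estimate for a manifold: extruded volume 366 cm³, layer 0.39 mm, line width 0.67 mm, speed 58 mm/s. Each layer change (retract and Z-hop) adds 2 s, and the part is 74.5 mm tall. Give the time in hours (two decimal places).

6.81 hours

Bead cross-section = 0.39 × 0.67, so 0.2613 mm².
Toolpath length = 366 cm³ / 0.2613 mm² = 366000 / 0.2613 = 1400688.9 mm.
Extrusion time: 1400688.9 / 58 → 24149.8 s.
Layers = ⌈74.5/0.39⌉ = 192.
Z-hop total = 192 × 2, so 384 s.
Total = 24149.8 + 384 = 24533.8 s = 6.81 hours.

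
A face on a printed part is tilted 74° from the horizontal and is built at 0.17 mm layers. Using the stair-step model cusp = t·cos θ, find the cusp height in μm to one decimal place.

46.9 μm

Cusp = layer height × cos(74°) = 0.17 × 0.2756 = 0.046852 mm = 46.9 μm.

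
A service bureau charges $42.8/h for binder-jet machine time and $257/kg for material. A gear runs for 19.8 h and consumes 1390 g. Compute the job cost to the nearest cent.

$1204.67

Time charge = 42.8 × 19.8 = $847.44.
Feedstock cost = 257 × 1390/1000, so $357.23.
Job cost: 847.44 + 357.23 = $1204.67.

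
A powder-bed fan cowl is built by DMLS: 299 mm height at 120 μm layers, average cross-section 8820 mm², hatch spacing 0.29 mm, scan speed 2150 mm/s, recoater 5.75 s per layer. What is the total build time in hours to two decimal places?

Layer count = ceil(299 / 0.12) = 2492.
Scan path per layer = 8820 / 0.29, so 30413.8 mm.
Laser time per layer = 30413.8 / 2150, so 14.146 s.
Time per layer = 14.146 + 5.75 = 19.896 s.
2492 layers × 19.896 s/layer = 49580.832 s, i.e. 13.77 hours.

13.77 hours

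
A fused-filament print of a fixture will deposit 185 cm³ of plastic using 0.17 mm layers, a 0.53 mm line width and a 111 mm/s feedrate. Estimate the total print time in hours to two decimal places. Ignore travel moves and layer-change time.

5.14 hours

Bead cross-section: 0.17 × 0.53 → 0.0901 mm².
Toolpath length = 185 cm³ / 0.0901 mm² = 185000 / 0.0901 = 2053274.1 mm.
Time extruding = 2053274.1 / 111 = 18498 s.
That's 18498 s → 5.14 hours.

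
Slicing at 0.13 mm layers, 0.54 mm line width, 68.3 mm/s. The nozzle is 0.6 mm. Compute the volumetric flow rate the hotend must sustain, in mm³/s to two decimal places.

4.79

A = 0.13 × 0.54, so 0.0702 mm².
Volumetric flow = 68.3 × 0.0702 = 4.79 mm³/s.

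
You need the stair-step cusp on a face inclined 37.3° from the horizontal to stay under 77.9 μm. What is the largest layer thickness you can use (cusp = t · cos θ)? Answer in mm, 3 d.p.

t = h_c / cos θ = 0.0779 / 0.7955 = 0.098 mm.

0.098 mm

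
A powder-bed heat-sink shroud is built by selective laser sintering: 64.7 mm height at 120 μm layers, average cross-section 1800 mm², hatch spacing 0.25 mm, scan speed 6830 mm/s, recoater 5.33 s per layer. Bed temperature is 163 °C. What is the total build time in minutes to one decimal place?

Layer count = ceil(64.7 / 0.12) = 540.
Per-layer scan distance = 1800 / 0.25 = 7200 mm.
Scan time per layer = 7200 / 6830 = 1.0542 s.
Time per layer = 1.0542 + 5.33 = 6.3842 s.
540 layers × 6.3842 s/layer = 3447.468 s, i.e. 57.5 minutes.

57.5 minutes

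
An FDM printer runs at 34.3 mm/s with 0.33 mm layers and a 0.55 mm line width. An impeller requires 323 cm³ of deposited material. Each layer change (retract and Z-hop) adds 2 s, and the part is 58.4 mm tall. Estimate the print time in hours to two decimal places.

14.51 hours

Extrusion cross-section: 0.33 × 0.55 → 0.1815 mm².
Total extruded path = 323000/0.1815 = 1779614.3 mm.
Print-move time: 1779614.3 / 34.3 → 51883.8 s.
Layer count = ceil(58.4 / 0.33) = 177.
Z-hop total = 177 × 2 = 354 s.
Altogether 51883.8 + 354 = 52237.8 s, i.e. 14.51 hours.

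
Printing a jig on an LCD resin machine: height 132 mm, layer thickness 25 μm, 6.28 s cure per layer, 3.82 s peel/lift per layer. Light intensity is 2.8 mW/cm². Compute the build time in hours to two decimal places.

14.81 hours

Number of layers: 132 / 0.025 → 5280 (rounded up).
Each layer takes = 6.28 + 3.82, so 10.1 s.
Build time: 5280 × 10.1 s = 53328 s, i.e. 14.81 hours.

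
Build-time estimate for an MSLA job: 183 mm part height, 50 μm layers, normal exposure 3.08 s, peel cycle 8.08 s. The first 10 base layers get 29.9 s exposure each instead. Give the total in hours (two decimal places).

11.42 hours

Layers = ⌈183/0.05⌉ = 3660.
Burn-in layers = 10 × (29.9 + 8.08), so 379.8 s.
Regular layers = 3650 × (3.08 + 8.08) = 40734 s.
Total = 379.8 + 40734 = 41113.8 s = 11.42 hours.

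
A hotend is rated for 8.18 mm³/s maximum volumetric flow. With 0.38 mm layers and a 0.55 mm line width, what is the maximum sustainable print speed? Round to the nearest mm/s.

A: 0.38 × 0.55 → 0.209 mm².
Max speed = 8.18 / 0.209 = 39.14 ≈ 39 mm/s.

39 mm/s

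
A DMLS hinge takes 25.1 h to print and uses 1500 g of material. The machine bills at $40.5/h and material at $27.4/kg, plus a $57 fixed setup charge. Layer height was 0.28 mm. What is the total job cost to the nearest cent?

Machine cost = 40.5 × 25.1 = $1016.55.
Material cost = 27.4 × 1500/1000, so $41.10.
Adding setup: 1016.55 + 41.10 + 57 → $1114.65.

$1114.65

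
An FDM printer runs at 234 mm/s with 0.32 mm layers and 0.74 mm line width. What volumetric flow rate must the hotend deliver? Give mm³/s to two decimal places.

A: 0.32 × 0.74 → 0.2368 mm².
Volumetric flow = 234 × 0.2368 = 55.41 mm³/s.

55.41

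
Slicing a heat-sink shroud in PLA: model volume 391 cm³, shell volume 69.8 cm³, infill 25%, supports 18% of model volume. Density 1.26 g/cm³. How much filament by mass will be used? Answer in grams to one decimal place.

Volume inside the shell: 391 − 69.8 → 321.2 cm³.
Deposited infill: 0.25 × 321.2 → 80.3 cm³.
Support = 0.18 × 391, so 70.38 cm³.
Total extruded = 69.8 + 80.3 + 70.38 = 220.48 cm³.
Mass = 220.48 × 1.26, so 277.8048 g.

277.8 g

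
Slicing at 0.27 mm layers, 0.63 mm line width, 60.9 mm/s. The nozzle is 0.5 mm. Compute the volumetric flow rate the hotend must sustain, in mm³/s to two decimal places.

Bead cross-section = 0.27 × 0.63, so 0.1701 mm².
Volumetric flow = 60.9 × 0.1701 = 10.36 mm³/s.

10.36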